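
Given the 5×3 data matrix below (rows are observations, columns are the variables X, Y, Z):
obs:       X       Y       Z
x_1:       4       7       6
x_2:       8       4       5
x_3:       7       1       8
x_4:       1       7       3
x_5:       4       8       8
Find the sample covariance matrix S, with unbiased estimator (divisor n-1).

Step 1 — column means:
  mean(X) = (4 + 8 + 7 + 1 + 4) / 5 = 24/5 = 4.8
  mean(Y) = (7 + 4 + 1 + 7 + 8) / 5 = 27/5 = 5.4
  mean(Z) = (6 + 5 + 8 + 3 + 8) / 5 = 30/5 = 6

Step 2 — sample covariance S[i,j] = (1/(n-1)) · Σ_k (x_{k,i} - mean_i) · (x_{k,j} - mean_j), with n-1 = 4.
  S[X,X] = ((-0.8)·(-0.8) + (3.2)·(3.2) + (2.2)·(2.2) + (-3.8)·(-3.8) + (-0.8)·(-0.8)) / 4 = 30.8/4 = 7.7
  S[X,Y] = ((-0.8)·(1.6) + (3.2)·(-1.4) + (2.2)·(-4.4) + (-3.8)·(1.6) + (-0.8)·(2.6)) / 4 = -23.6/4 = -5.9
  S[X,Z] = ((-0.8)·(0) + (3.2)·(-1) + (2.2)·(2) + (-3.8)·(-3) + (-0.8)·(2)) / 4 = 11/4 = 2.75
  S[Y,Y] = ((1.6)·(1.6) + (-1.4)·(-1.4) + (-4.4)·(-4.4) + (1.6)·(1.6) + (2.6)·(2.6)) / 4 = 33.2/4 = 8.3
  S[Y,Z] = ((1.6)·(0) + (-1.4)·(-1) + (-4.4)·(2) + (1.6)·(-3) + (2.6)·(2)) / 4 = -7/4 = -1.75
  S[Z,Z] = ((0)·(0) + (-1)·(-1) + (2)·(2) + (-3)·(-3) + (2)·(2)) / 4 = 18/4 = 4.5

S is symmetric (S[j,i] = S[i,j]). Assembling:

S = [[7.7, -5.9, 2.75],
 [-5.9, 8.3, -1.75],
 [2.75, -1.75, 4.5]]


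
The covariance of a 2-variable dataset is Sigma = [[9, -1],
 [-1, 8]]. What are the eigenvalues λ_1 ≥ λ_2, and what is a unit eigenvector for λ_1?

Step 1 — characteristic polynomial of 2×2 Sigma:
  det(Sigma - λI) = λ² - trace · λ + det = 0.
  trace = 9 + 8 = 17, det = 9·8 - (-1)² = 71.
Step 2 — discriminant:
  Δ = trace² - 4·det = 289 - 284 = 5.
Step 3 — eigenvalues:
  λ = (trace ± √Δ)/2 = (17 ± 2.2361)/2,
  λ_1 = 9.618,  λ_2 = 7.382.

Step 4 — unit eigenvector for λ_1: solve (Sigma - λ_1 I)v = 0. First row:
  (9 - 9.618)·v_x + (-1)·v_y = 0, i.e. (-0.618)·v_x + (-1)·v_y = 0,
  so v ∝ (b, λ_1 - a) = (-1, 0.618); multiply by -1 so the first entry is positive: u = (1, -0.618).
  ||u|| = √((1)² + (-0.618)²) = √(1.382) ≈ 1.1756,
  v_1 = u/||u|| ≈ (0.8507, -0.5257) (||v_1|| = 1).

λ_1 = 9.618,  λ_2 = 7.382;  v_1 ≈ (0.8507, -0.5257)


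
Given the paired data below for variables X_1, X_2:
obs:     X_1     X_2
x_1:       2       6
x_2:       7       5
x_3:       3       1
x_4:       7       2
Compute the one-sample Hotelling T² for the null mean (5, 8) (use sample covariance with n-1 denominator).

Step 1 — sample mean vector:
  mean(X_1) = (2 + 7 + 3 + 7) / 4 = 19/4 = 4.75
  mean(X_2) = (6 + 5 + 1 + 2) / 4 = 14/4 = 3.5
  x̄ = (4.75, 3.5),  deviation x̄ - mu_0 = (4.75, 3.5) - (5, 8) = (-0.25, -4.5).

Step 2 — sample covariance matrix, S[i,j] = (1/(n-1)) · Σ_k (x_{k,i} - mean_i) · (x_{k,j} - mean_j), divisor n-1 = 3:
  S[X_1,X_1] = ((-2.75)·(-2.75) + (2.25)·(2.25) + (-1.75)·(-1.75) + (2.25)·(2.25)) / 3 = 20.75/3 = 6.9167
  S[X_1,X_2] = ((-2.75)·(2.5) + (2.25)·(1.5) + (-1.75)·(-2.5) + (2.25)·(-1.5)) / 3 = -2.5/3 = -0.8333
  S[X_2,X_2] = ((2.5)·(2.5) + (1.5)·(1.5) + (-2.5)·(-2.5) + (-1.5)·(-1.5)) / 3 = 17/3 = 5.6667
  S = [[6.9167, -0.8333],
 [-0.8333, 5.6667]].

Step 3 — invert S. det(S) = 6.9167·5.6667 - (-0.8333)² = 38.5.
  S^{-1} = (1/det) · [[d, -b], [-b, a]] = [[0.1472, 0.0216],
 [0.0216, 0.1797]].

Step 4 — quadratic form (x̄ - mu_0)^T · S^{-1} · (x̄ - mu_0):
  S^{-1} · (x̄ - mu_0) = (-0.1342, -0.8139),
  (x̄ - mu_0)^T · [...] = (-0.25)·(-0.1342) + (-4.5)·(-0.8139) = 3.6959.

Step 5 — scale by n: T² = 4 · 3.6959 = 14.7835.

T² ≈ 14.7835


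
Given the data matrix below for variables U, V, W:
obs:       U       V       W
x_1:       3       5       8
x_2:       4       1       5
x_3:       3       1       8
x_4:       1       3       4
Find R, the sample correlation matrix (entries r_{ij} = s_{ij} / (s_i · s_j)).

Step 1 — column means:
  mean(U) = (3 + 4 + 3 + 1) / 4 = 11/4 = 2.75
  mean(V) = (5 + 1 + 1 + 3) / 4 = 10/4 = 2.5
  mean(W) = (8 + 5 + 8 + 4) / 4 = 25/4 = 6.25

Step 2 — sample variances and covariances s[i,j] = (1/(n-1)) · Σ_k (x_{k,i} - mean_i) · (x_{k,j} - mean_j), with n-1 = 3:
  s[U,U] = ((0.25)·(0.25) + (1.25)·(1.25) + (0.25)·(0.25) + (-1.75)·(-1.75)) / 3 = 4.75/3 = 1.5833
  s[U,V] = ((0.25)·(2.5) + (1.25)·(-1.5) + (0.25)·(-1.5) + (-1.75)·(0.5)) / 3 = -2.5/3 = -0.8333
  s[U,W] = ((0.25)·(1.75) + (1.25)·(-1.25) + (0.25)·(1.75) + (-1.75)·(-2.25)) / 3 = 3.25/3 = 1.0833
  s[V,V] = ((2.5)·(2.5) + (-1.5)·(-1.5) + (-1.5)·(-1.5) + (0.5)·(0.5)) / 3 = 11/3 = 3.6667
  s[V,W] = ((2.5)·(1.75) + (-1.5)·(-1.25) + (-1.5)·(1.75) + (0.5)·(-2.25)) / 3 = 2.5/3 = 0.8333
  s[W,W] = ((1.75)·(1.75) + (-1.25)·(-1.25) + (1.75)·(1.75) + (-2.25)·(-2.25)) / 3 = 12.75/3 = 4.25
  Sample standard deviations s_i = √(s[i,i]):
  s(U) = √(1.5833) = 1.2583
  s(V) = √(3.6667) = 1.9149
  s(W) = √(4.25) = 2.0616

Step 3 — r_{ij} = s_{ij} / (s_i · s_j):
  r[U,U] = 1 (diagonal).
  r[U,V] = -0.8333 / (1.2583 · 1.9149) = -0.8333 / 2.4095 = -0.3459
  r[U,W] = 1.0833 / (1.2583 · 2.0616) = 1.0833 / 2.5941 = 0.4176
  r[V,V] = 1 (diagonal).
  r[V,W] = 0.8333 / (1.9149 · 2.0616) = 0.8333 / 3.9476 = 0.2111
  r[W,W] = 1 (diagonal).

R is symmetric with unit diagonal. Assembling:

R = [[1, -0.3459, 0.4176],
 [-0.3459, 1, 0.2111],
 [0.4176, 0.2111, 1]]


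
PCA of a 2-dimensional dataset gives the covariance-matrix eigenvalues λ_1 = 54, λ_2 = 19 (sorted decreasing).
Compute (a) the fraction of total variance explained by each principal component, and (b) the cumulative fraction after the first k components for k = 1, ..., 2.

Step 1 — total variance = trace(Sigma) = Σ λ_i = 54 + 19 = 73.

Step 2 — fraction explained by component i = λ_i / Σ λ:
  PC1: 54/73 = 0.7397
  PC2: 19/73 = 0.2603

Step 3 — cumulative fraction after k components = (λ_1 + ... + λ_k) / Σ λ:
  k = 1: 54/73 = 0.7397
  k = 2: (54 + 19)/73 = 73/73 = 1

Summary (fraction, with percent):

explained: PC1 0.7397 (73.97%), PC2 0.2603 (26.03%);  cumulative: 0.7397, 1


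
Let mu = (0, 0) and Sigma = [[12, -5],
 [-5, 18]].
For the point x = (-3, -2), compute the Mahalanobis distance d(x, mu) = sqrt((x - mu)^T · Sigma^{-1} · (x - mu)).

Step 1 — centre the observation: (x - mu) = (-3, -2).

Step 2 — invert Sigma. det(Sigma) = 12·18 - (-5)² = 191.
  Sigma^{-1} = (1/det) · [[d, -b], [-b, a]] = [[0.0942, 0.0262],
 [0.0262, 0.0628]].

Step 3 — form the quadratic (x - mu)^T · Sigma^{-1} · (x - mu):
  Sigma^{-1} · (x - mu) = (-0.3351, -0.2042).
  (x - mu)^T · [Sigma^{-1} · (x - mu)] = (-3)·(-0.3351) + (-2)·(-0.2042) = 1.4136.

Step 4 — take square root: d = √(1.4136) ≈ 1.189.

d(x, mu) = √(1.4136) ≈ 1.189


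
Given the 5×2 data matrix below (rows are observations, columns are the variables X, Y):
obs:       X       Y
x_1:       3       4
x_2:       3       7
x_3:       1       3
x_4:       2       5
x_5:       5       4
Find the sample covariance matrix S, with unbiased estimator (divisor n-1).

Step 1 — column means:
  mean(X) = (3 + 3 + 1 + 2 + 5) / 5 = 14/5 = 2.8
  mean(Y) = (4 + 7 + 3 + 5 + 4) / 5 = 23/5 = 4.6

Step 2 — sample covariance S[i,j] = (1/(n-1)) · Σ_k (x_{k,i} - mean_i) · (x_{k,j} - mean_j), with n-1 = 4.
  S[X,X] = ((0.2)·(0.2) + (0.2)·(0.2) + (-1.8)·(-1.8) + (-0.8)·(-0.8) + (2.2)·(2.2)) / 4 = 8.8/4 = 2.2
  S[X,Y] = ((0.2)·(-0.6) + (0.2)·(2.4) + (-1.8)·(-1.6) + (-0.8)·(0.4) + (2.2)·(-0.6)) / 4 = 1.6/4 = 0.4
  S[Y,Y] = ((-0.6)·(-0.6) + (2.4)·(2.4) + (-1.6)·(-1.6) + (0.4)·(0.4) + (-0.6)·(-0.6)) / 4 = 9.2/4 = 2.3

S is symmetric (S[j,i] = S[i,j]). Assembling:

S = [[2.2, 0.4],
 [0.4, 2.3]]


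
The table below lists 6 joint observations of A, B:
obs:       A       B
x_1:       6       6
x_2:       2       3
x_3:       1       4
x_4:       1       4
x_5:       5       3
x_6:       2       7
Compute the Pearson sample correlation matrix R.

Step 1 — column means:
  mean(A) = (6 + 2 + 1 + 1 + 5 + 2) / 6 = 17/6 = 2.8333
  mean(B) = (6 + 3 + 4 + 4 + 3 + 7) / 6 = 27/6 = 4.5

Step 2 — sample variances and covariances s[i,j] = (1/(n-1)) · Σ_k (x_{k,i} - mean_i) · (x_{k,j} - mean_j), with n-1 = 5:
  s[A,A] = ((3.1667)·(3.1667) + (-0.8333)·(-0.8333) + (-1.8333)·(-1.8333) + (-1.8333)·(-1.8333) + (2.1667)·(2.1667) + (-0.8333)·(-0.8333)) / 5 = 22.8333/5 = 4.5667
  s[A,B] = ((3.1667)·(1.5) + (-0.8333)·(-1.5) + (-1.8333)·(-0.5) + (-1.8333)·(-0.5) + (2.1667)·(-1.5) + (-0.8333)·(2.5)) / 5 = 2.5/5 = 0.5
  s[B,B] = ((1.5)·(1.5) + (-1.5)·(-1.5) + (-0.5)·(-0.5) + (-0.5)·(-0.5) + (-1.5)·(-1.5) + (2.5)·(2.5)) / 5 = 13.5/5 = 2.7
  Sample standard deviations s_i = √(s[i,i]):
  s(A) = √(4.5667) = 2.137
  s(B) = √(2.7) = 1.6432

Step 3 — r_{ij} = s_{ij} / (s_i · s_j):
  r[A,A] = 1 (diagonal).
  r[A,B] = 0.5 / (2.137 · 1.6432) = 0.5 / 3.5114 = 0.1424
  r[B,B] = 1 (diagonal).

R is symmetric with unit diagonal. Assembling:

R = [[1, 0.1424],
 [0.1424, 1]]


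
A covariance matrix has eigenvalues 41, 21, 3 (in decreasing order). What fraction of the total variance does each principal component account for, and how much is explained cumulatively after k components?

Step 1 — total variance = trace(Sigma) = Σ λ_i = 41 + 21 + 3 = 65.

Step 2 — fraction explained by component i = λ_i / Σ λ:
  PC1: 41/65 = 0.6308
  PC2: 21/65 = 0.3231
  PC3: 3/65 = 0.0462

Step 3 — cumulative fraction after k components = (λ_1 + ... + λ_k) / Σ λ:
  k = 1: 41/65 = 0.6308
  k = 2: (41 + 21)/65 = 62/65 = 0.9538
  k = 3: (41 + 21 + 3)/65 = 65/65 = 1

Summary (fraction, with percent):

explained: PC1 0.6308 (63.08%), PC2 0.3231 (32.31%), PC3 0.0462 (4.62%);  cumulative: 0.6308, 0.9538, 1


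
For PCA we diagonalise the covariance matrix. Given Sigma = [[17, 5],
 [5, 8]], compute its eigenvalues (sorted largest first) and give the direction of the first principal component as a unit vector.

Step 1 — characteristic polynomial of 2×2 Sigma:
  det(Sigma - λI) = λ² - trace · λ + det = 0.
  trace = 17 + 8 = 25, det = 17·8 - (5)² = 111.
Step 2 — discriminant:
  Δ = trace² - 4·det = 625 - 444 = 181.
Step 3 — eigenvalues:
  λ = (trace ± √Δ)/2 = (25 ± 13.4536)/2,
  λ_1 = 19.2268,  λ_2 = 5.7732.

Step 4 — unit eigenvector for λ_1: solve (Sigma - λ_1 I)v = 0. First row:
  (17 - 19.2268)·v_x + (5)·v_y = 0, i.e. (-2.2268)·v_x + (5)·v_y = 0,
  so v ∝ (b, λ_1 - a) = (5, 2.2268) = u.
  ||u|| = √((5)² + (2.2268)²) = √(29.9587) ≈ 5.4735,
  v_1 = u/||u|| ≈ (0.9135, 0.4068) (||v_1|| = 1).

λ_1 = 19.2268,  λ_2 = 5.7732;  v_1 ≈ (0.9135, 0.4068)


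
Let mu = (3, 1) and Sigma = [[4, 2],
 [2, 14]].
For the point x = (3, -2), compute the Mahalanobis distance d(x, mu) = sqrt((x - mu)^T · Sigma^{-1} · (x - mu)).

Step 1 — centre the observation: (x - mu) = (0, -3).

Step 2 — invert Sigma. det(Sigma) = 4·14 - (2)² = 52.
  Sigma^{-1} = (1/det) · [[d, -b], [-b, a]] = [[0.2692, -0.0385],
 [-0.0385, 0.0769]].

Step 3 — form the quadratic (x - mu)^T · Sigma^{-1} · (x - mu):
  Sigma^{-1} · (x - mu) = (0.1154, -0.2308).
  (x - mu)^T · [Sigma^{-1} · (x - mu)] = (0)·(0.1154) + (-3)·(-0.2308) = 0.6923.

Step 4 — take square root: d = √(0.6923) ≈ 0.8321.

d(x, mu) = √(0.6923) ≈ 0.8321


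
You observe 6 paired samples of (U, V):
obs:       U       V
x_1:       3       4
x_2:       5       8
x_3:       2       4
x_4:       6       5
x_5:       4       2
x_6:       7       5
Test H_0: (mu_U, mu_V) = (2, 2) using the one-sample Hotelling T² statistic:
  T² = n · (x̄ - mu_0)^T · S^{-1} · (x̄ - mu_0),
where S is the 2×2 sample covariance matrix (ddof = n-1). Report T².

Step 1 — sample mean vector:
  mean(U) = (3 + 5 + 2 + 6 + 4 + 7) / 6 = 27/6 = 4.5
  mean(V) = (4 + 8 + 4 + 5 + 2 + 5) / 6 = 28/6 = 4.6667
  x̄ = (4.5, 4.6667),  deviation x̄ - mu_0 = (4.5, 4.6667) - (2, 2) = (2.5, 2.6667).

Step 2 — sample covariance matrix, S[i,j] = (1/(n-1)) · Σ_k (x_{k,i} - mean_i) · (x_{k,j} - mean_j), divisor n-1 = 5:
  S[U,U] = ((-1.5)·(-1.5) + (0.5)·(0.5) + (-2.5)·(-2.5) + (1.5)·(1.5) + (-0.5)·(-0.5) + (2.5)·(2.5)) / 5 = 17.5/5 = 3.5
  S[U,V] = ((-1.5)·(-0.6667) + (0.5)·(3.3333) + (-2.5)·(-0.6667) + (1.5)·(0.3333) + (-0.5)·(-2.6667) + (2.5)·(0.3333)) / 5 = 7/5 = 1.4
  S[V,V] = ((-0.6667)·(-0.6667) + (3.3333)·(3.3333) + (-0.6667)·(-0.6667) + (0.3333)·(0.3333) + (-2.6667)·(-2.6667) + (0.3333)·(0.3333)) / 5 = 19.3333/5 = 3.8667
  S = [[3.5, 1.4],
 [1.4, 3.8667]].

Step 3 — invert S. det(S) = 3.5·3.8667 - (1.4)² = 11.5733.
  S^{-1} = (1/det) · [[d, -b], [-b, a]] = [[0.3341, -0.121],
 [-0.121, 0.3024]].

Step 4 — quadratic form (x̄ - mu_0)^T · S^{-1} · (x̄ - mu_0):
  S^{-1} · (x̄ - mu_0) = (0.5127, 0.504),
  (x̄ - mu_0)^T · [...] = (2.5)·(0.5127) + (2.6667)·(0.504) = 2.6258.

Step 5 — scale by n: T² = 6 · 2.6258 = 15.7546.

T² ≈ 15.7546


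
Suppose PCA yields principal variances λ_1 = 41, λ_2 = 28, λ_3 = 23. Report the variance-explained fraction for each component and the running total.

Step 1 — total variance = trace(Sigma) = Σ λ_i = 41 + 28 + 23 = 92.

Step 2 — fraction explained by component i = λ_i / Σ λ:
  PC1: 41/92 = 0.4457
  PC2: 28/92 = 0.3043
  PC3: 23/92 = 0.25

Step 3 — cumulative fraction after k components = (λ_1 + ... + λ_k) / Σ λ:
  k = 1: 41/92 = 0.4457
  k = 2: (41 + 28)/92 = 69/92 = 0.75
  k = 3: (41 + 28 + 23)/92 = 92/92 = 1

Summary (fraction, with percent):

explained: PC1 0.4457 (44.57%), PC2 0.3043 (30.43%), PC3 0.25 (25%);  cumulative: 0.4457, 0.75, 1


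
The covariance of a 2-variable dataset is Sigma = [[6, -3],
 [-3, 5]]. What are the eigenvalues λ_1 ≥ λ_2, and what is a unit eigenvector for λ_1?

Step 1 — characteristic polynomial of 2×2 Sigma:
  det(Sigma - λI) = λ² - trace · λ + det = 0.
  trace = 6 + 5 = 11, det = 6·5 - (-3)² = 21.
Step 2 — discriminant:
  Δ = trace² - 4·det = 121 - 84 = 37.
Step 3 — eigenvalues:
  λ = (trace ± √Δ)/2 = (11 ± 6.0828)/2,
  λ_1 = 8.5414,  λ_2 = 2.4586.

Step 4 — unit eigenvector for λ_1: solve (Sigma - λ_1 I)v = 0. First row:
  (6 - 8.5414)·v_x + (-3)·v_y = 0, i.e. (-2.5414)·v_x + (-3)·v_y = 0,
  so v ∝ (b, λ_1 - a) = (-3, 2.5414); multiply by -1 so the first entry is positive: u = (3, -2.5414).
  ||u|| = √((3)² + (-2.5414)²) = √(15.4586) ≈ 3.9317,
  v_1 = u/||u|| ≈ (0.763, -0.6464) (||v_1|| = 1).

λ_1 = 8.5414,  λ_2 = 2.4586;  v_1 ≈ (0.763, -0.6464)


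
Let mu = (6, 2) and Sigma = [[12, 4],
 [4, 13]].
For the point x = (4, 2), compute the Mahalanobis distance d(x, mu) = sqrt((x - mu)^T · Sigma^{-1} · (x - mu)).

Step 1 — centre the observation: (x - mu) = (-2, 0).

Step 2 — invert Sigma. det(Sigma) = 12·13 - (4)² = 140.
  Sigma^{-1} = (1/det) · [[d, -b], [-b, a]] = [[0.0929, -0.0286],
 [-0.0286, 0.0857]].

Step 3 — form the quadratic (x - mu)^T · Sigma^{-1} · (x - mu):
  Sigma^{-1} · (x - mu) = (-0.1857, 0.0571).
  (x - mu)^T · [Sigma^{-1} · (x - mu)] = (-2)·(-0.1857) + (0)·(0.0571) = 0.3714.

Step 4 — take square root: d = √(0.3714) ≈ 0.6094.

d(x, mu) = √(0.3714) ≈ 0.6094


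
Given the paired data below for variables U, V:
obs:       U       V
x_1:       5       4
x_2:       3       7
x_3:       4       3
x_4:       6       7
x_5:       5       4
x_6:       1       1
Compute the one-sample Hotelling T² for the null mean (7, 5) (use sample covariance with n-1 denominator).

Step 1 — sample mean vector:
  mean(U) = (5 + 3 + 4 + 6 + 5 + 1) / 6 = 24/6 = 4
  mean(V) = (4 + 7 + 3 + 7 + 4 + 1) / 6 = 26/6 = 4.3333
  x̄ = (4, 4.3333),  deviation x̄ - mu_0 = (4, 4.3333) - (7, 5) = (-3, -0.6667).

Step 2 — sample covariance matrix, S[i,j] = (1/(n-1)) · Σ_k (x_{k,i} - mean_i) · (x_{k,j} - mean_j), divisor n-1 = 5:
  S[U,U] = ((1)·(1) + (-1)·(-1) + (0)·(0) + (2)·(2) + (1)·(1) + (-3)·(-3)) / 5 = 16/5 = 3.2
  S[U,V] = ((1)·(-0.3333) + (-1)·(2.6667) + (0)·(-1.3333) + (2)·(2.6667) + (1)·(-0.3333) + (-3)·(-3.3333)) / 5 = 12/5 = 2.4
  S[V,V] = ((-0.3333)·(-0.3333) + (2.6667)·(2.6667) + (-1.3333)·(-1.3333) + (2.6667)·(2.6667) + (-0.3333)·(-0.3333) + (-3.3333)·(-3.3333)) / 5 = 27.3333/5 = 5.4667
  S = [[3.2, 2.4],
 [2.4, 5.4667]].

Step 3 — invert S. det(S) = 3.2·5.4667 - (2.4)² = 11.7333.
  S^{-1} = (1/det) · [[d, -b], [-b, a]] = [[0.4659, -0.2045],
 [-0.2045, 0.2727]].

Step 4 — quadratic form (x̄ - mu_0)^T · S^{-1} · (x̄ - mu_0):
  S^{-1} · (x̄ - mu_0) = (-1.2614, 0.4318),
  (x̄ - mu_0)^T · [...] = (-3)·(-1.2614) + (-0.6667)·(0.4318) = 3.4962.

Step 5 — scale by n: T² = 6 · 3.4962 = 20.9773.

T² ≈ 20.9773


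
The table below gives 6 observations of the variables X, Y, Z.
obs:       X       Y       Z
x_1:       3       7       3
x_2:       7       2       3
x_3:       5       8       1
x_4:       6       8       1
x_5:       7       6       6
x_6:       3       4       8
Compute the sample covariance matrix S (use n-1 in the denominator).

Step 1 — column means:
  mean(X) = (3 + 7 + 5 + 6 + 7 + 3) / 6 = 31/6 = 5.1667
  mean(Y) = (7 + 2 + 8 + 8 + 6 + 4) / 6 = 35/6 = 5.8333
  mean(Z) = (3 + 3 + 1 + 1 + 6 + 8) / 6 = 22/6 = 3.6667

Step 2 — sample covariance S[i,j] = (1/(n-1)) · Σ_k (x_{k,i} - mean_i) · (x_{k,j} - mean_j), with n-1 = 5.
  S[X,X] = ((-2.1667)·(-2.1667) + (1.8333)·(1.8333) + (-0.1667)·(-0.1667) + (0.8333)·(0.8333) + (1.8333)·(1.8333) + (-2.1667)·(-2.1667)) / 5 = 16.8333/5 = 3.3667
  S[X,Y] = ((-2.1667)·(1.1667) + (1.8333)·(-3.8333) + (-0.1667)·(2.1667) + (0.8333)·(2.1667) + (1.8333)·(0.1667) + (-2.1667)·(-1.8333)) / 5 = -3.8333/5 = -0.7667
  S[X,Z] = ((-2.1667)·(-0.6667) + (1.8333)·(-0.6667) + (-0.1667)·(-2.6667) + (0.8333)·(-2.6667) + (1.8333)·(2.3333) + (-2.1667)·(4.3333)) / 5 = -6.6667/5 = -1.3333
  S[Y,Y] = ((1.1667)·(1.1667) + (-3.8333)·(-3.8333) + (2.1667)·(2.1667) + (2.1667)·(2.1667) + (0.1667)·(0.1667) + (-1.8333)·(-1.8333)) / 5 = 28.8333/5 = 5.7667
  S[Y,Z] = ((1.1667)·(-0.6667) + (-3.8333)·(-0.6667) + (2.1667)·(-2.6667) + (2.1667)·(-2.6667) + (0.1667)·(2.3333) + (-1.8333)·(4.3333)) / 5 = -17.3333/5 = -3.4667
  S[Z,Z] = ((-0.6667)·(-0.6667) + (-0.6667)·(-0.6667) + (-2.6667)·(-2.6667) + (-2.6667)·(-2.6667) + (2.3333)·(2.3333) + (4.3333)·(4.3333)) / 5 = 39.3333/5 = 7.8667

S is symmetric (S[j,i] = S[i,j]). Assembling:

S = [[3.3667, -0.7667, -1.3333],
 [-0.7667, 5.7667, -3.4667],
 [-1.3333, -3.4667, 7.8667]]


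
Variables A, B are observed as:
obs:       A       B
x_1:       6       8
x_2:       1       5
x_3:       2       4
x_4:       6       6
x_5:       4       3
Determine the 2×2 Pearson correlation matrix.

Step 1 — column means:
  mean(A) = (6 + 1 + 2 + 6 + 4) / 5 = 19/5 = 3.8
  mean(B) = (8 + 5 + 4 + 6 + 3) / 5 = 26/5 = 5.2

Step 2 — sample variances and covariances s[i,j] = (1/(n-1)) · Σ_k (x_{k,i} - mean_i) · (x_{k,j} - mean_j), with n-1 = 4:
  s[A,A] = ((2.2)·(2.2) + (-2.8)·(-2.8) + (-1.8)·(-1.8) + (2.2)·(2.2) + (0.2)·(0.2)) / 4 = 20.8/4 = 5.2
  s[A,B] = ((2.2)·(2.8) + (-2.8)·(-0.2) + (-1.8)·(-1.2) + (2.2)·(0.8) + (0.2)·(-2.2)) / 4 = 10.2/4 = 2.55
  s[B,B] = ((2.8)·(2.8) + (-0.2)·(-0.2) + (-1.2)·(-1.2) + (0.8)·(0.8) + (-2.2)·(-2.2)) / 4 = 14.8/4 = 3.7
  Sample standard deviations s_i = √(s[i,i]):
  s(A) = √(5.2) = 2.2804
  s(B) = √(3.7) = 1.9235

Step 3 — r_{ij} = s_{ij} / (s_i · s_j):
  r[A,A] = 1 (diagonal).
  r[A,B] = 2.55 / (2.2804 · 1.9235) = 2.55 / 4.3863 = 0.5813
  r[B,B] = 1 (diagonal).

R is symmetric with unit diagonal. Assembling:

R = [[1, 0.5813],
 [0.5813, 1]]


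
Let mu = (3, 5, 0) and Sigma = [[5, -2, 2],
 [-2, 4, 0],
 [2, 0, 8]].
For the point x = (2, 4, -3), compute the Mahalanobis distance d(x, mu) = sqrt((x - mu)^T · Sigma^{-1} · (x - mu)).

Step 1 — centre the observation: (x - mu) = (-1, -1, -3).

Step 2 — invert Sigma (cofactor / det for 3×3, or solve directly):
  Sigma^{-1} = [[0.2857, 0.1429, -0.0714],
 [0.1429, 0.3214, -0.0357],
 [-0.0714, -0.0357, 0.1429]].

Step 3 — form the quadratic (x - mu)^T · Sigma^{-1} · (x - mu):
  Sigma^{-1} · (x - mu) = (-0.2143, -0.3571, -0.3214).
  (x - mu)^T · [Sigma^{-1} · (x - mu)] = (-1)·(-0.2143) + (-1)·(-0.3571) + (-3)·(-0.3214) = 1.5357.

Step 4 — take square root: d = √(1.5357) ≈ 1.2392.

d(x, mu) = √(1.5357) ≈ 1.2392


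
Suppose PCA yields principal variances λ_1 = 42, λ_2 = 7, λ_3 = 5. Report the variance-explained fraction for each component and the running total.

Step 1 — total variance = trace(Sigma) = Σ λ_i = 42 + 7 + 5 = 54.

Step 2 — fraction explained by component i = λ_i / Σ λ:
  PC1: 42/54 = 0.7778
  PC2: 7/54 = 0.1296
  PC3: 5/54 = 0.0926

Step 3 — cumulative fraction after k components = (λ_1 + ... + λ_k) / Σ λ:
  k = 1: 42/54 = 0.7778
  k = 2: (42 + 7)/54 = 49/54 = 0.9074
  k = 3: (42 + 7 + 5)/54 = 54/54 = 1

Summary (fraction, with percent):

explained: PC1 0.7778 (77.78%), PC2 0.1296 (12.96%), PC3 0.0926 (9.26%);  cumulative: 0.7778, 0.9074, 1


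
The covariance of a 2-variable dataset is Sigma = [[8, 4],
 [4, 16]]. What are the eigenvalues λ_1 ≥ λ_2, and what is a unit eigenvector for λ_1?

Step 1 — characteristic polynomial of 2×2 Sigma:
  det(Sigma - λI) = λ² - trace · λ + det = 0.
  trace = 8 + 16 = 24, det = 8·16 - (4)² = 112.
Step 2 — discriminant:
  Δ = trace² - 4·det = 576 - 448 = 128.
Step 3 — eigenvalues:
  λ = (trace ± √Δ)/2 = (24 ± 11.3137)/2,
  λ_1 = 17.6569,  λ_2 = 6.3431.

Step 4 — unit eigenvector for λ_1: solve (Sigma - λ_1 I)v = 0. First row:
  (8 - 17.6569)·v_x + (4)·v_y = 0, i.e. (-9.6569)·v_x + (4)·v_y = 0,
  so v ∝ (b, λ_1 - a) = (4, 9.6569) = u.
  ||u|| = √((4)² + (9.6569)²) = √(109.2548) ≈ 10.4525,
  v_1 = u/||u|| ≈ (0.3827, 0.9239) (||v_1|| = 1).

λ_1 = 17.6569,  λ_2 = 6.3431;  v_1 ≈ (0.3827, 0.9239)


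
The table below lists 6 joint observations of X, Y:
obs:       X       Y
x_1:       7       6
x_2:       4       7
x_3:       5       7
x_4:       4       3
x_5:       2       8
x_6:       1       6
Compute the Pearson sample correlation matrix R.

Step 1 — column means:
  mean(X) = (7 + 4 + 5 + 4 + 2 + 1) / 6 = 23/6 = 3.8333
  mean(Y) = (6 + 7 + 7 + 3 + 8 + 6) / 6 = 37/6 = 6.1667

Step 2 — sample variances and covariances s[i,j] = (1/(n-1)) · Σ_k (x_{k,i} - mean_i) · (x_{k,j} - mean_j), with n-1 = 5:
  s[X,X] = ((3.1667)·(3.1667) + (0.1667)·(0.1667) + (1.1667)·(1.1667) + (0.1667)·(0.1667) + (-1.8333)·(-1.8333) + (-2.8333)·(-2.8333)) / 5 = 22.8333/5 = 4.5667
  s[X,Y] = ((3.1667)·(-0.1667) + (0.1667)·(0.8333) + (1.1667)·(0.8333) + (0.1667)·(-3.1667) + (-1.8333)·(1.8333) + (-2.8333)·(-0.1667)) / 5 = -2.8333/5 = -0.5667
  s[Y,Y] = ((-0.1667)·(-0.1667) + (0.8333)·(0.8333) + (0.8333)·(0.8333) + (-3.1667)·(-3.1667) + (1.8333)·(1.8333) + (-0.1667)·(-0.1667)) / 5 = 14.8333/5 = 2.9667
  Sample standard deviations s_i = √(s[i,i]):
  s(X) = √(4.5667) = 2.137
  s(Y) = √(2.9667) = 1.7224

Step 3 — r_{ij} = s_{ij} / (s_i · s_j):
  r[X,X] = 1 (diagonal).
  r[X,Y] = -0.5667 / (2.137 · 1.7224) = -0.5667 / 3.6807 = -0.154
  r[Y,Y] = 1 (diagonal).

R is symmetric with unit diagonal. Assembling:

R = [[1, -0.154],
 [-0.154, 1]]


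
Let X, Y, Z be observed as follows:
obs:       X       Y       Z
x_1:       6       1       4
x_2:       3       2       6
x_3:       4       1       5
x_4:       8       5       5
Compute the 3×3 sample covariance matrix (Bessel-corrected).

Step 1 — column means:
  mean(X) = (6 + 3 + 4 + 8) / 4 = 21/4 = 5.25
  mean(Y) = (1 + 2 + 1 + 5) / 4 = 9/4 = 2.25
  mean(Z) = (4 + 6 + 5 + 5) / 4 = 20/4 = 5

Step 2 — sample covariance S[i,j] = (1/(n-1)) · Σ_k (x_{k,i} - mean_i) · (x_{k,j} - mean_j), with n-1 = 3.
  S[X,X] = ((0.75)·(0.75) + (-2.25)·(-2.25) + (-1.25)·(-1.25) + (2.75)·(2.75)) / 3 = 14.75/3 = 4.9167
  S[X,Y] = ((0.75)·(-1.25) + (-2.25)·(-0.25) + (-1.25)·(-1.25) + (2.75)·(2.75)) / 3 = 8.75/3 = 2.9167
  S[X,Z] = ((0.75)·(-1) + (-2.25)·(1) + (-1.25)·(0) + (2.75)·(0)) / 3 = -3/3 = -1
  S[Y,Y] = ((-1.25)·(-1.25) + (-0.25)·(-0.25) + (-1.25)·(-1.25) + (2.75)·(2.75)) / 3 = 10.75/3 = 3.5833
  S[Y,Z] = ((-1.25)·(-1) + (-0.25)·(1) + (-1.25)·(0) + (2.75)·(0)) / 3 = 1/3 = 0.3333
  S[Z,Z] = ((-1)·(-1) + (1)·(1) + (0)·(0) + (0)·(0)) / 3 = 2/3 = 0.6667

S is symmetric (S[j,i] = S[i,j]). Assembling:

S = [[4.9167, 2.9167, -1],
 [2.9167, 3.5833, 0.3333],
 [-1, 0.3333, 0.6667]]


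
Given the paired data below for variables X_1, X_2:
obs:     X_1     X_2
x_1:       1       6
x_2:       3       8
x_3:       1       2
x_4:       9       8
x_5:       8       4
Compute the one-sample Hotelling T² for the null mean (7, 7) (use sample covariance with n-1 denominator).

Step 1 — sample mean vector:
  mean(X_1) = (1 + 3 + 1 + 9 + 8) / 5 = 22/5 = 4.4
  mean(X_2) = (6 + 8 + 2 + 8 + 4) / 5 = 28/5 = 5.6
  x̄ = (4.4, 5.6),  deviation x̄ - mu_0 = (4.4, 5.6) - (7, 7) = (-2.6, -1.4).

Step 2 — sample covariance matrix, S[i,j] = (1/(n-1)) · Σ_k (x_{k,i} - mean_i) · (x_{k,j} - mean_j), divisor n-1 = 4:
  S[X_1,X_1] = ((-3.4)·(-3.4) + (-1.4)·(-1.4) + (-3.4)·(-3.4) + (4.6)·(4.6) + (3.6)·(3.6)) / 4 = 59.2/4 = 14.8
  S[X_1,X_2] = ((-3.4)·(0.4) + (-1.4)·(2.4) + (-3.4)·(-3.6) + (4.6)·(2.4) + (3.6)·(-1.6)) / 4 = 12.8/4 = 3.2
  S[X_2,X_2] = ((0.4)·(0.4) + (2.4)·(2.4) + (-3.6)·(-3.6) + (2.4)·(2.4) + (-1.6)·(-1.6)) / 4 = 27.2/4 = 6.8
  S = [[14.8, 3.2],
 [3.2, 6.8]].

Step 3 — invert S. det(S) = 14.8·6.8 - (3.2)² = 90.4.
  S^{-1} = (1/det) · [[d, -b], [-b, a]] = [[0.0752, -0.0354],
 [-0.0354, 0.1637]].

Step 4 — quadratic form (x̄ - mu_0)^T · S^{-1} · (x̄ - mu_0):
  S^{-1} · (x̄ - mu_0) = (-0.146, -0.1372),
  (x̄ - mu_0)^T · [...] = (-2.6)·(-0.146) + (-1.4)·(-0.1372) = 0.5717.

Step 5 — scale by n: T² = 5 · 0.5717 = 2.8584.

T² ≈ 2.8584


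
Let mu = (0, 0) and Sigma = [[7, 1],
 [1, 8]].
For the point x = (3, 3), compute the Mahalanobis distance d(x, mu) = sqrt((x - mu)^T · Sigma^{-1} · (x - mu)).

Step 1 — centre the observation: (x - mu) = (3, 3).

Step 2 — invert Sigma. det(Sigma) = 7·8 - (1)² = 55.
  Sigma^{-1} = (1/det) · [[d, -b], [-b, a]] = [[0.1455, -0.0182],
 [-0.0182, 0.1273]].

Step 3 — form the quadratic (x - mu)^T · Sigma^{-1} · (x - mu):
  Sigma^{-1} · (x - mu) = (0.3818, 0.3273).
  (x - mu)^T · [Sigma^{-1} · (x - mu)] = (3)·(0.3818) + (3)·(0.3273) = 2.1273.

Step 4 — take square root: d = √(2.1273) ≈ 1.4585.

d(x, mu) = √(2.1273) ≈ 1.4585


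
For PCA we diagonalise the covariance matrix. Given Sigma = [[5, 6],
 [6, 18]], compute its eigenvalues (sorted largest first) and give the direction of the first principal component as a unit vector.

Step 1 — characteristic polynomial of 2×2 Sigma:
  det(Sigma - λI) = λ² - trace · λ + det = 0.
  trace = 5 + 18 = 23, det = 5·18 - (6)² = 54.
Step 2 — discriminant:
  Δ = trace² - 4·det = 529 - 216 = 313.
Step 3 — eigenvalues:
  λ = (trace ± √Δ)/2 = (23 ± 17.6918)/2,
  λ_1 = 20.3459,  λ_2 = 2.6541.

Step 4 — unit eigenvector for λ_1: solve (Sigma - λ_1 I)v = 0. First row:
  (5 - 20.3459)·v_x + (6)·v_y = 0, i.e. (-15.3459)·v_x + (6)·v_y = 0,
  so v ∝ (b, λ_1 - a) = (6, 15.3459) = u.
  ||u|| = √((6)² + (15.3459)²) = √(271.4967) ≈ 16.4772,
  v_1 = u/||u|| ≈ (0.3641, 0.9313) (||v_1|| = 1).

λ_1 = 20.3459,  λ_2 = 2.6541;  v_1 ≈ (0.3641, 0.9313)


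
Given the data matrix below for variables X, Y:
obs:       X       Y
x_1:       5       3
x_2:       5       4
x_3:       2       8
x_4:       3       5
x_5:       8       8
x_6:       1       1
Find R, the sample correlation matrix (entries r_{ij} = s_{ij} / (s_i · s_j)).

Step 1 — column means:
  mean(X) = (5 + 5 + 2 + 3 + 8 + 1) / 6 = 24/6 = 4
  mean(Y) = (3 + 4 + 8 + 5 + 8 + 1) / 6 = 29/6 = 4.8333

Step 2 — sample variances and covariances s[i,j] = (1/(n-1)) · Σ_k (x_{k,i} - mean_i) · (x_{k,j} - mean_j), with n-1 = 5:
  s[X,X] = ((1)·(1) + (1)·(1) + (-2)·(-2) + (-1)·(-1) + (4)·(4) + (-3)·(-3)) / 5 = 32/5 = 6.4
  s[X,Y] = ((1)·(-1.8333) + (1)·(-0.8333) + (-2)·(3.1667) + (-1)·(0.1667) + (4)·(3.1667) + (-3)·(-3.8333)) / 5 = 15/5 = 3
  s[Y,Y] = ((-1.8333)·(-1.8333) + (-0.8333)·(-0.8333) + (3.1667)·(3.1667) + (0.1667)·(0.1667) + (3.1667)·(3.1667) + (-3.8333)·(-3.8333)) / 5 = 38.8333/5 = 7.7667
  Sample standard deviations s_i = √(s[i,i]):
  s(X) = √(6.4) = 2.5298
  s(Y) = √(7.7667) = 2.7869

Step 3 — r_{ij} = s_{ij} / (s_i · s_j):
  r[X,X] = 1 (diagonal).
  r[X,Y] = 3 / (2.5298 · 2.7869) = 3 / 7.0503 = 0.4255
  r[Y,Y] = 1 (diagonal).

R is symmetric with unit diagonal. Assembling:

R = [[1, 0.4255],
 [0.4255, 1]]


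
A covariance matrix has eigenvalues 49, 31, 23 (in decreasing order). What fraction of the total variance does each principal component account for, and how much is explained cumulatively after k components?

Step 1 — total variance = trace(Sigma) = Σ λ_i = 49 + 31 + 23 = 103.

Step 2 — fraction explained by component i = λ_i / Σ λ:
  PC1: 49/103 = 0.4757
  PC2: 31/103 = 0.301
  PC3: 23/103 = 0.2233

Step 3 — cumulative fraction after k components = (λ_1 + ... + λ_k) / Σ λ:
  k = 1: 49/103 = 0.4757
  k = 2: (49 + 31)/103 = 80/103 = 0.7767
  k = 3: (49 + 31 + 23)/103 = 103/103 = 1

Summary (fraction, with percent):

explained: PC1 0.4757 (47.57%), PC2 0.301 (30.1%), PC3 0.2233 (22.33%);  cumulative: 0.4757, 0.7767, 1


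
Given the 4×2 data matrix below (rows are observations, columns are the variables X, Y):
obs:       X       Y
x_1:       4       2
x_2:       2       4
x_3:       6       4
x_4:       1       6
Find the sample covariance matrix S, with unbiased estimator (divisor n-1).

Step 1 — column means:
  mean(X) = (4 + 2 + 6 + 1) / 4 = 13/4 = 3.25
  mean(Y) = (2 + 4 + 4 + 6) / 4 = 16/4 = 4

Step 2 — sample covariance S[i,j] = (1/(n-1)) · Σ_k (x_{k,i} - mean_i) · (x_{k,j} - mean_j), with n-1 = 3.
  S[X,X] = ((0.75)·(0.75) + (-1.25)·(-1.25) + (2.75)·(2.75) + (-2.25)·(-2.25)) / 3 = 14.75/3 = 4.9167
  S[X,Y] = ((0.75)·(-2) + (-1.25)·(0) + (2.75)·(0) + (-2.25)·(2)) / 3 = -6/3 = -2
  S[Y,Y] = ((-2)·(-2) + (0)·(0) + (0)·(0) + (2)·(2)) / 3 = 8/3 = 2.6667

S is symmetric (S[j,i] = S[i,j]). Assembling:

S = [[4.9167, -2],
 [-2, 2.6667]]


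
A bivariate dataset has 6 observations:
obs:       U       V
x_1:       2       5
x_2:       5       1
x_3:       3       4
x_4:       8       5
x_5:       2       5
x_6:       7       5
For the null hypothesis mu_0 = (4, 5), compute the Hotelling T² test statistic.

Step 1 — sample mean vector:
  mean(U) = (2 + 5 + 3 + 8 + 2 + 7) / 6 = 27/6 = 4.5
  mean(V) = (5 + 1 + 4 + 5 + 5 + 5) / 6 = 25/6 = 4.1667
  x̄ = (4.5, 4.1667),  deviation x̄ - mu_0 = (4.5, 4.1667) - (4, 5) = (0.5, -0.8333).

Step 2 — sample covariance matrix, S[i,j] = (1/(n-1)) · Σ_k (x_{k,i} - mean_i) · (x_{k,j} - mean_j), divisor n-1 = 5:
  S[U,U] = ((-2.5)·(-2.5) + (0.5)·(0.5) + (-1.5)·(-1.5) + (3.5)·(3.5) + (-2.5)·(-2.5) + (2.5)·(2.5)) / 5 = 33.5/5 = 6.7
  S[U,V] = ((-2.5)·(0.8333) + (0.5)·(-3.1667) + (-1.5)·(-0.1667) + (3.5)·(0.8333) + (-2.5)·(0.8333) + (2.5)·(0.8333)) / 5 = -0.5/5 = -0.1
  S[V,V] = ((0.8333)·(0.8333) + (-3.1667)·(-3.1667) + (-0.1667)·(-0.1667) + (0.8333)·(0.8333) + (0.8333)·(0.8333) + (0.8333)·(0.8333)) / 5 = 12.8333/5 = 2.5667
  S = [[6.7, -0.1],
 [-0.1, 2.5667]].

Step 3 — invert S. det(S) = 6.7·2.5667 - (-0.1)² = 17.1867.
  S^{-1} = (1/det) · [[d, -b], [-b, a]] = [[0.1493, 0.0058],
 [0.0058, 0.3898]].

Step 4 — quadratic form (x̄ - mu_0)^T · S^{-1} · (x̄ - mu_0):
  S^{-1} · (x̄ - mu_0) = (0.0698, -0.322),
  (x̄ - mu_0)^T · [...] = (0.5)·(0.0698) + (-0.8333)·(-0.322) = 0.3032.

Step 5 — scale by n: T² = 6 · 0.3032 = 1.8192.

T² ≈ 1.8192


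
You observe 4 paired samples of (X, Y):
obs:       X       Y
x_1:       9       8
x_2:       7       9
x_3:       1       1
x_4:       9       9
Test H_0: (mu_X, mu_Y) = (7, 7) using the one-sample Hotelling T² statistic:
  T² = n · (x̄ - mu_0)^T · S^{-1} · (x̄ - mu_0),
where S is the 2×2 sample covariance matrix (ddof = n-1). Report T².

Step 1 — sample mean vector:
  mean(X) = (9 + 7 + 1 + 9) / 4 = 26/4 = 6.5
  mean(Y) = (8 + 9 + 1 + 9) / 4 = 27/4 = 6.75
  x̄ = (6.5, 6.75),  deviation x̄ - mu_0 = (6.5, 6.75) - (7, 7) = (-0.5, -0.25).

Step 2 — sample covariance matrix, S[i,j] = (1/(n-1)) · Σ_k (x_{k,i} - mean_i) · (x_{k,j} - mean_j), divisor n-1 = 3:
  S[X,X] = ((2.5)·(2.5) + (0.5)·(0.5) + (-5.5)·(-5.5) + (2.5)·(2.5)) / 3 = 43/3 = 14.3333
  S[X,Y] = ((2.5)·(1.25) + (0.5)·(2.25) + (-5.5)·(-5.75) + (2.5)·(2.25)) / 3 = 41.5/3 = 13.8333
  S[Y,Y] = ((1.25)·(1.25) + (2.25)·(2.25) + (-5.75)·(-5.75) + (2.25)·(2.25)) / 3 = 44.75/3 = 14.9167
  S = [[14.3333, 13.8333],
 [13.8333, 14.9167]].

Step 3 — invert S. det(S) = 14.3333·14.9167 - (13.8333)² = 22.4444.
  S^{-1} = (1/det) · [[d, -b], [-b, a]] = [[0.6646, -0.6163],
 [-0.6163, 0.6386]].

Step 4 — quadratic form (x̄ - mu_0)^T · S^{-1} · (x̄ - mu_0):
  S^{-1} · (x̄ - mu_0) = (-0.1782, 0.1485),
  (x̄ - mu_0)^T · [...] = (-0.5)·(-0.1782) + (-0.25)·(0.1485) = 0.052.

Step 5 — scale by n: T² = 4 · 0.052 = 0.2079.

T² ≈ 0.2079


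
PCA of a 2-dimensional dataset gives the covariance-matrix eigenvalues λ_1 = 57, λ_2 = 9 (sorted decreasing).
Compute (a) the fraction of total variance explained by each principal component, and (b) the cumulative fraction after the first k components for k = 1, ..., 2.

Step 1 — total variance = trace(Sigma) = Σ λ_i = 57 + 9 = 66.

Step 2 — fraction explained by component i = λ_i / Σ λ:
  PC1: 57/66 = 0.8636
  PC2: 9/66 = 0.1364

Step 3 — cumulative fraction after k components = (λ_1 + ... + λ_k) / Σ λ:
  k = 1: 57/66 = 0.8636
  k = 2: (57 + 9)/66 = 66/66 = 1

Summary (fraction, with percent):

explained: PC1 0.8636 (86.36%), PC2 0.1364 (13.64%);  cumulative: 0.8636, 1


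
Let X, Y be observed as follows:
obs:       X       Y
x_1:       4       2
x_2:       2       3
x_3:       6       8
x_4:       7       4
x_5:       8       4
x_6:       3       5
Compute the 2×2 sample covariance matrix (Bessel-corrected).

Step 1 — column means:
  mean(X) = (4 + 2 + 6 + 7 + 8 + 3) / 6 = 30/6 = 5
  mean(Y) = (2 + 3 + 8 + 4 + 4 + 5) / 6 = 26/6 = 4.3333

Step 2 — sample covariance S[i,j] = (1/(n-1)) · Σ_k (x_{k,i} - mean_i) · (x_{k,j} - mean_j), with n-1 = 5.
  S[X,X] = ((-1)·(-1) + (-3)·(-3) + (1)·(1) + (2)·(2) + (3)·(3) + (-2)·(-2)) / 5 = 28/5 = 5.6
  S[X,Y] = ((-1)·(-2.3333) + (-3)·(-1.3333) + (1)·(3.6667) + (2)·(-0.3333) + (3)·(-0.3333) + (-2)·(0.6667)) / 5 = 7/5 = 1.4
  S[Y,Y] = ((-2.3333)·(-2.3333) + (-1.3333)·(-1.3333) + (3.6667)·(3.6667) + (-0.3333)·(-0.3333) + (-0.3333)·(-0.3333) + (0.6667)·(0.6667)) / 5 = 21.3333/5 = 4.2667

S is symmetric (S[j,i] = S[i,j]). Assembling:

S = [[5.6, 1.4],
 [1.4, 4.2667]]


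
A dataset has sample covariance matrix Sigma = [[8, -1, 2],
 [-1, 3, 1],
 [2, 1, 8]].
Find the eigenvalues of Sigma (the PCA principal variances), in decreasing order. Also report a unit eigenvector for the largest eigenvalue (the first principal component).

Step 1 — characteristic polynomial p(λ) = det(λI - Sigma) = λ³ - tr·λ² + c_1·λ - det, where tr = trace, c_1 = sum of the principal 2×2 minors, det = det(Sigma):
  tr = 8 + 3 + 8 = 19,
  c_1 = (8·3 - (-1)²) + (8·8 - (2)²) + (3·8 - (1)²) = 23 + 60 + 23 = 106,
  det = 8·(3·8 - (1)²) - (-1)·((-1)·8 - (1)·(2)) + (2)·((-1)·(1) - 3·(2)) = 8·(23) - (-1)·(-10) + (2)·(-7) = 160.
  So p(λ) = λ³ - 19λ² + 106λ - 160.
Step 2 — look for an integer root (rational root theorem: any rational root is an integer divisor of 160). Testing λ = 10:
  p(10) = 1000 - 1900 + 1060 - 160 = 0  ✓
  Dividing out (λ - 10): p(λ) = (λ - 10)(λ² - 9λ + 16).
Step 3 — remaining eigenvalues from the quadratic λ² - 9λ + 16 = 0:
  Δ = 9² - 4·16 = 81 - 64 = 17,  λ = (9 ± √17)/2 = (9 ± 4.1231)/2 ≈ 6.5616 or 2.4384.
  Sorted: λ_1 = 10,  λ_2 = 6.5616,  λ_3 = 2.4384  (check: sum = 19 = tr ✓).

Step 4 — unit eigenvector for λ_1 = 10: v spans the null space of (Sigma - λ_1 I), whose rows are
  r_1 = (-2, -1, 2),  r_2 = (-1, -7, 1),  r_3 = (2, 1, -2).
  v is orthogonal to every row, so take v ∝ r_1 × r_2 = ((-1)·(1) - (2)·(-7), (2)·(-1) - (-2)·(1), (-2)·(-7) - (-1)·(-1)) = (13, 0, 13).
  Rescale (divide by 13): u = (1, 0, 1).
  ||u|| = √((1)² + (0)² + (1)²) = √(2) ≈ 1.4142,  v_1 = u/||u|| ≈ (0.7071, 0, 0.7071) (||v_1|| = 1).

λ_1 = 10,  λ_2 = 6.5616,  λ_3 = 2.4384;  v_1 ≈ (0.7071, 0, 0.7071)


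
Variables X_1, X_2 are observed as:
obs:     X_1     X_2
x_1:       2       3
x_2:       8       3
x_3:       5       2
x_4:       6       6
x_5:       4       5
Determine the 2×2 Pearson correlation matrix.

Step 1 — column means:
  mean(X_1) = (2 + 8 + 5 + 6 + 4) / 5 = 25/5 = 5
  mean(X_2) = (3 + 3 + 2 + 6 + 5) / 5 = 19/5 = 3.8

Step 2 — sample variances and covariances s[i,j] = (1/(n-1)) · Σ_k (x_{k,i} - mean_i) · (x_{k,j} - mean_j), with n-1 = 4:
  s[X_1,X_1] = ((-3)·(-3) + (3)·(3) + (0)·(0) + (1)·(1) + (-1)·(-1)) / 4 = 20/4 = 5
  s[X_1,X_2] = ((-3)·(-0.8) + (3)·(-0.8) + (0)·(-1.8) + (1)·(2.2) + (-1)·(1.2)) / 4 = 1/4 = 0.25
  s[X_2,X_2] = ((-0.8)·(-0.8) + (-0.8)·(-0.8) + (-1.8)·(-1.8) + (2.2)·(2.2) + (1.2)·(1.2)) / 4 = 10.8/4 = 2.7
  Sample standard deviations s_i = √(s[i,i]):
  s(X_1) = √(5) = 2.2361
  s(X_2) = √(2.7) = 1.6432

Step 3 — r_{ij} = s_{ij} / (s_i · s_j):
  r[X_1,X_1] = 1 (diagonal).
  r[X_1,X_2] = 0.25 / (2.2361 · 1.6432) = 0.25 / 3.6742 = 0.068
  r[X_2,X_2] = 1 (diagonal).

R is symmetric with unit diagonal. Assembling:

R = [[1, 0.068],
 [0.068, 1]]


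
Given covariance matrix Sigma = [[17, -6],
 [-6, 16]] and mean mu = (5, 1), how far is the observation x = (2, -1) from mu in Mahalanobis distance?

Step 1 — centre the observation: (x - mu) = (-3, -2).

Step 2 — invert Sigma. det(Sigma) = 17·16 - (-6)² = 236.
  Sigma^{-1} = (1/det) · [[d, -b], [-b, a]] = [[0.0678, 0.0254],
 [0.0254, 0.072]].

Step 3 — form the quadratic (x - mu)^T · Sigma^{-1} · (x - mu):
  Sigma^{-1} · (x - mu) = (-0.2542, -0.2203).
  (x - mu)^T · [Sigma^{-1} · (x - mu)] = (-3)·(-0.2542) + (-2)·(-0.2203) = 1.2034.

Step 4 — take square root: d = √(1.2034) ≈ 1.097.

d(x, mu) = √(1.2034) ≈ 1.097


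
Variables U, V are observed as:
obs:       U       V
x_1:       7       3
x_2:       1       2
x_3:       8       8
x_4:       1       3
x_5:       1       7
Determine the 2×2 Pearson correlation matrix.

Step 1 — column means:
  mean(U) = (7 + 1 + 8 + 1 + 1) / 5 = 18/5 = 3.6
  mean(V) = (3 + 2 + 8 + 3 + 7) / 5 = 23/5 = 4.6

Step 2 — sample variances and covariances s[i,j] = (1/(n-1)) · Σ_k (x_{k,i} - mean_i) · (x_{k,j} - mean_j), with n-1 = 4:
  s[U,U] = ((3.4)·(3.4) + (-2.6)·(-2.6) + (4.4)·(4.4) + (-2.6)·(-2.6) + (-2.6)·(-2.6)) / 4 = 51.2/4 = 12.8
  s[U,V] = ((3.4)·(-1.6) + (-2.6)·(-2.6) + (4.4)·(3.4) + (-2.6)·(-1.6) + (-2.6)·(2.4)) / 4 = 14.2/4 = 3.55
  s[V,V] = ((-1.6)·(-1.6) + (-2.6)·(-2.6) + (3.4)·(3.4) + (-1.6)·(-1.6) + (2.4)·(2.4)) / 4 = 29.2/4 = 7.3
  Sample standard deviations s_i = √(s[i,i]):
  s(U) = √(12.8) = 3.5777
  s(V) = √(7.3) = 2.7019

Step 3 — r_{ij} = s_{ij} / (s_i · s_j):
  r[U,U] = 1 (diagonal).
  r[U,V] = 3.55 / (3.5777 · 2.7019) = 3.55 / 9.6664 = 0.3673
  r[V,V] = 1 (diagonal).

R is symmetric with unit diagonal. Assembling:

R = [[1, 0.3673],
 [0.3673, 1]]


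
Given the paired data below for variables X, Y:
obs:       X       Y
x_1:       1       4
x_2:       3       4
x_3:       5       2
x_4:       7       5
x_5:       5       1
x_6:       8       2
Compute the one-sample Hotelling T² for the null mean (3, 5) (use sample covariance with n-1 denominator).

Step 1 — sample mean vector:
  mean(X) = (1 + 3 + 5 + 7 + 5 + 8) / 6 = 29/6 = 4.8333
  mean(Y) = (4 + 4 + 2 + 5 + 1 + 2) / 6 = 18/6 = 3
  x̄ = (4.8333, 3),  deviation x̄ - mu_0 = (4.8333, 3) - (3, 5) = (1.8333, -2).

Step 2 — sample covariance matrix, S[i,j] = (1/(n-1)) · Σ_k (x_{k,i} - mean_i) · (x_{k,j} - mean_j), divisor n-1 = 5:
  S[X,X] = ((-3.8333)·(-3.8333) + (-1.8333)·(-1.8333) + (0.1667)·(0.1667) + (2.1667)·(2.1667) + (0.1667)·(0.1667) + (3.1667)·(3.1667)) / 5 = 32.8333/5 = 6.5667
  S[X,Y] = ((-3.8333)·(1) + (-1.8333)·(1) + (0.1667)·(-1) + (2.1667)·(2) + (0.1667)·(-2) + (3.1667)·(-1)) / 5 = -5/5 = -1
  S[Y,Y] = ((1)·(1) + (1)·(1) + (-1)·(-1) + (2)·(2) + (-2)·(-2) + (-1)·(-1)) / 5 = 12/5 = 2.4
  S = [[6.5667, -1],
 [-1, 2.4]].

Step 3 — invert S. det(S) = 6.5667·2.4 - (-1)² = 14.76.
  S^{-1} = (1/det) · [[d, -b], [-b, a]] = [[0.1626, 0.0678],
 [0.0678, 0.4449]].

Step 4 — quadratic form (x̄ - mu_0)^T · S^{-1} · (x̄ - mu_0):
  S^{-1} · (x̄ - mu_0) = (0.1626, -0.7656),
  (x̄ - mu_0)^T · [...] = (1.8333)·(0.1626) + (-2)·(-0.7656) = 1.8293.

Step 5 — scale by n: T² = 6 · 1.8293 = 10.9756.

T² ≈ 10.9756
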